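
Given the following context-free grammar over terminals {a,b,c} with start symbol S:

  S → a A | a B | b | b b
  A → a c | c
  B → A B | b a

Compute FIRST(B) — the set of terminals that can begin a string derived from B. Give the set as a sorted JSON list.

Compute FIRST by fixpoint:
iter 1:
  A via A→a c: +{a}
  A via A→c: +{c}
  B via B→A B: +{a,c}
  B via B→b a: +{b}
  S via S→a A: +{a}
  S via S→b: +{b}
  S: {a,b}  A: {a,c}  B: {a,b,c}
iter 2: — fixpoint
  S: {a,b}  A: {a,c}  B: {a,b,c}

FIRST(B) = ["a", "b", "c"]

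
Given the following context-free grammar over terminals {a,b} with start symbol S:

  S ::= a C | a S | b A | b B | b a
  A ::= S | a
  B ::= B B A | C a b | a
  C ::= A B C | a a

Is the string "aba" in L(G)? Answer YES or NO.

Convert to CNF:
  S -> T0 C | T0 S | T1 A | T1 B | T1 T0
  A -> T0 C | T0 S | T1 A | T1 B | T1 T0 | a
  B -> B X2 | C X3 | a
  C -> A X4 | T0 T0
  T0 -> a
  T1 -> b
  X2 -> B A
  X3 -> T0 T1
  X4 -> B C

CYK fill:
  T[0,0] 'a' = {A,B,T0}  orig:{A,B}
  T[1,1] 'b' = {T1}  orig:{}
  T[2,2] 'a' = {A,B,T0}  orig:{A,B}
  T[0,1] 'ab' = {X3}  orig:{}
  T[1,2] 'ba' = {A,S}
  T[0,2] 'aba' = {A,S,X2}  orig:{A,S}

S ∈ T[0,2] ⇒ YES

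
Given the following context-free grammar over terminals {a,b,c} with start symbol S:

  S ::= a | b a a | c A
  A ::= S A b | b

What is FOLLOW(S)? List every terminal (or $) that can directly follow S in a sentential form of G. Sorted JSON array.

FIRST sets, iterate to fixpoint:
iter 1:
  A via A→b: +{b}
  S via S→a: +{a}
  S via S→b a a: +{b}
  S via S→c A: +{c}
  FIRST(S)={a,b,c}  FIRST(A)={b}
iter 2:
  A via A→S A b: +{a,c}
  FIRST(S)={a,b,c}  FIRST(A)={a,b,c}
iter 3: (no change)
  FIRST(S)={a,b,c}  FIRST(A)={a,b,c}

Compute FOLLOW by fixpoint:
FOLLOW(S) := {$}
pass 1:
  A→S A b: FOLLOW(S) ⊇ FIRST(A) = {a,b,c}; new: +{a,b,c}
  A→S A b: FOLLOW(A) ⊇ FIRST(b) = {b}; new: +{b}
  S→c A: FOLLOW(A) ⊇ FOLLOW(S) ⊇ {$,a,b,c}; new: +{$,a,c}
  FOLLOW[S]={$,a,b,c}  FOLLOW[A]={$,a,b,c}
pass 2: (stable)
  FOLLOW[S]={$,a,b,c}  FOLLOW[A]={$,a,b,c}

FOLLOW(S) = ["$", "a", "b", "c"]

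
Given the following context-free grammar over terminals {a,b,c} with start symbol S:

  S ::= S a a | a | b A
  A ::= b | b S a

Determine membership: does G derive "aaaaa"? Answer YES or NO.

CNF form of G:
  S -> S X3 | T0 A | a
  A -> T0 X2 | b
  T0 -> b
  T1 -> a
  X2 -> S T1
  X3 -> T1 T1

CYK table (by increasing span):
  T[0,0] 'a' = {S,T1}  orig:{S}
  T[1,1] 'a' = {S,T1}  orig:{S}
  T[2,2] 'a' = {S,T1}  orig:{S}
  T[3,3] 'a' = {S,T1}  orig:{S}
  T[4,4] 'a' = {S,T1}  orig:{S}
  T[0,1] 'aa' = {X2,X3}  orig:{}
  T[1,2] 'aa' = {X2,X3}  orig:{}
  T[2,3] 'aa' = {X2,X3}  orig:{}
  T[3,4] 'aa' = {X2,X3}  orig:{}
  T[0,2] 'aaa' = {S}
  T[1,3] 'aaa' = {S}
  T[2,4] 'aaa' = {S}
  T[0,3] 'aaaa' = {X2}  orig:{}
  T[1,4] 'aaaa' = {X2}  orig:{}
  T[0,4] 'aaaaa' = {S}

S ∈ T[0,4] ⇒ YES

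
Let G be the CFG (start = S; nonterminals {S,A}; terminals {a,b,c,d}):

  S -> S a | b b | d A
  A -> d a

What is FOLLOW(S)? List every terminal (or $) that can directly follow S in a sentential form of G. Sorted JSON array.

Compute FIRST by fixpoint:
iter 1:
  A via A→d a: +{d}
  S via S→b b: +{b}
  S via S→d A: +{d}
  S: {b,d}  A: {d}
iter 2: done
  S: {b,d}  A: {d}

FOLLOW iteration:
seed FOLLOW(S) with $
iter 1:
  S→S a: FOLLOW(S) ⊇ FIRST(a) = {a}; new: +{a}
  S→d A: FOLLOW(A) ⊇ FOLLOW(S) ⊇ {$,a}; new: +{$,a}
  FOLLOW[S]={$,a}  FOLLOW[A]={$,a}
iter 2: — fixpoint
  FOLLOW[S]={$,a}  FOLLOW[A]={$,a}

FOLLOW(S) = ["$", "a"]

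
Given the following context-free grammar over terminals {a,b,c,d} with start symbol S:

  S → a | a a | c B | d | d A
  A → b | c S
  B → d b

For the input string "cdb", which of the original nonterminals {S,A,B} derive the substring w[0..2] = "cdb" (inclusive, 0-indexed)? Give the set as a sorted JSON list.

CNF form of G:
  S -> T0 B | T1 A | T3 T3 | a | d
  A -> T0 S | b
  B -> T1 T2
  T0 -> c
  T1 -> d
  T2 -> b
  T3 -> a

CYK fill, restricted to cells inside w[0..2]:
  T[0,0] 'c' = {T0}  orig:{}
  T[1,1] 'd' = {S,T1}  orig:{S}
  T[2,2] 'b' = {A,T2}  orig:{A}
  T[0,1] 'cd' = {A}
  T[1,2] 'db' = {B,S}
  T[0,2] 'cdb' = {A,S}

Original NTs in T[0,2] deriving "cdb": ["A", "S"]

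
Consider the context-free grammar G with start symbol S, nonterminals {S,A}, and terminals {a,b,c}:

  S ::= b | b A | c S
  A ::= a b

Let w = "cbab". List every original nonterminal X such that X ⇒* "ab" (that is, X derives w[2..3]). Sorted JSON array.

CNF form of G:
  S -> T1 A | T2 S | b
  A -> T0 T1
  T0 -> a
  T1 -> b
  T2 -> c

CYK fill, restricted to cells inside w[2..3]:
  [2..2]={T0}  "a"  orig:{}
  [3..3]={S,T1}  "b"  orig:{S}
  [2..3]={A}  "ab"

Original NTs in T[2,3] deriving "ab": ["A"]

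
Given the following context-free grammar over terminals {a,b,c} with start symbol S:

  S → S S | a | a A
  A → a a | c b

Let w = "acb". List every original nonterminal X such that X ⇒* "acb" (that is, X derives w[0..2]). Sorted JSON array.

Convert to CNF:
  S -> S S | T0 A | a
  A -> T0 T0 | T1 T2
  T0 -> a
  T1 -> c
  T2 -> b

Fill CYK table bottom-up (cells [i..j] with 0 ≤ i ≤ j ≤ 2 only):
  [0..0]={S,T0}  "a"  orig:{S}
  [1..1]={T1}  "c"  orig:{}
  [2..2]={T2}  "b"  orig:{}
  [0..1]=∅  "ac"
  [1..2]={A}  "cb"
  [0..2]={S}  "acb"

Original NTs in T[0,2] deriving "acb": ["S"]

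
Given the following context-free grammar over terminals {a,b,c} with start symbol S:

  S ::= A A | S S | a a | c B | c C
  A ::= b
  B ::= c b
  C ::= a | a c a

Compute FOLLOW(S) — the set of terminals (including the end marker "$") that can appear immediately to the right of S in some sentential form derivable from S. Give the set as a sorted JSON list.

FIRST iteration:
[1]
  A via A→b: +{b}
  B via B→c b: +{c}
  C via C→a: +{a}
  S via S→A A: +{b}
  S via S→a a: +{a}
  S via S→c B: +{c}
  FIRST[S]={a,b,c}  FIRST[A]={b}  FIRST[B]={c}  FIRST[C]={a}
[2] done
  FIRST[S]={a,b,c}  FIRST[A]={b}  FIRST[B]={c}  FIRST[C]={a}

Compute FOLLOW by fixpoint:
seed FOLLOW(S) with $
round 1:
  S→A A: FOLLOW(A) ⊇ FIRST(A) = {b}; new: +{b}
  S→A A: FOLLOW(A) ⊇ FOLLOW(S) ⊇ {$}; new: +{$}
  S→S S: FOLLOW(S) ⊇ FIRST(S) = {a,b,c}; new: +{a,b,c}
  S→c B: FOLLOW(B) ⊇ FOLLOW(S) ⊇ {$,a,b,c}; new: +{$,a,b,c}
  S→c C: FOLLOW(C) ⊇ FOLLOW(S) ⊇ {$,a,b,c}; new: +{$,a,b,c}
  FOLLOW(S)={$,a,b,c}  FOLLOW(A)={$,b}  FOLLOW(B)={$,a,b,c}  FOLLOW(C)={$,a,b,c}
round 2:
  S→A A: FOLLOW(A) ⊇ FOLLOW(S) ⊇ {$,a,b,c}; new: +{a,c}
  FOLLOW(S)={$,a,b,c}  FOLLOW(A)={$,a,b,c}  FOLLOW(B)={$,a,b,c}  FOLLOW(C)={$,a,b,c}
round 3: done
  FOLLOW(S)={$,a,b,c}  FOLLOW(A)={$,a,b,c}  FOLLOW(B)={$,a,b,c}  FOLLOW(C)={$,a,b,c}

FOLLOW(S) = ["$", "a", "b", "c"]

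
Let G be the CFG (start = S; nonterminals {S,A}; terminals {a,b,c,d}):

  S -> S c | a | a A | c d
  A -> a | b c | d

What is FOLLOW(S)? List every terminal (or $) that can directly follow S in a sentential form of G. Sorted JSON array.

FIRST sets, iterate to fixpoint:
[1]
  A via A→a: +{a}
  A via A→b c: +{b}
  A via A→d: +{d}
  S via S→a: +{a}
  S via S→c d: +{c}
  S: {a,c}  A: {a,b,d}
[2] — fixpoint
  S: {a,c}  A: {a,b,d}

FOLLOW iteration:
seed FOLLOW(S) with $
round 1:
  S→S c: FOLLOW(S) ⊇ FIRST(c) = {c}; new: +{c}
  S→a A: FOLLOW(A) ⊇ FOLLOW(S) ⊇ {$,c}; new: +{$,c}
  FOLLOW[S]={$,c}  FOLLOW[A]={$,c}
round 2: — fixpoint
  FOLLOW[S]={$,c}  FOLLOW[A]={$,c}

FOLLOW(S) = ["$", "c"]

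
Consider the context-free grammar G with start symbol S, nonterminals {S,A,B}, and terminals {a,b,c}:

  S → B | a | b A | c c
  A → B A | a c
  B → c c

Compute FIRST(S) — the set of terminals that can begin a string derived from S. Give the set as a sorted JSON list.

FIRST sets, iterate to fixpoint:
round 1:
  A via A→a c: +{a}
  B via B→c c: +{c}
  S via S→B: +{c}
  S via S→a: +{a}
  S via S→b A: +{b}
  FIRST(S)={a,b,c}  FIRST(A)={a}  FIRST(B)={c}
round 2:
  A via A→B A: +{c}
  FIRST(S)={a,b,c}  FIRST(A)={a,c}  FIRST(B)={c}
round 3: (stable)
  FIRST(S)={a,b,c}  FIRST(A)={a,c}  FIRST(B)={c}

FIRST(S) = ["a", "b", "c"]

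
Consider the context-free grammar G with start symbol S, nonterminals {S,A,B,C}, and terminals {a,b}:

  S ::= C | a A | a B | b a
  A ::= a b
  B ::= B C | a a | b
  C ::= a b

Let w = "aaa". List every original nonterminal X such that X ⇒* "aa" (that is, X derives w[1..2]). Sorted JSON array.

CNF form of G:
  S -> T0 A | T0 B | T0 T1 | T1 T0
  A -> T0 T1
  B -> B C | T0 T0 | b
  C -> T0 T1
  T0 -> a
  T1 -> b

CYK table (by increasing span), restricted to cells inside w[1..2]:
  [1..1]={T0}  "a"  orig:{}
  [2..2]={T0}  "a"  orig:{}
  [1..2]={B}  "aa"

Original NTs in T[1,2] deriving "aa": ["B"]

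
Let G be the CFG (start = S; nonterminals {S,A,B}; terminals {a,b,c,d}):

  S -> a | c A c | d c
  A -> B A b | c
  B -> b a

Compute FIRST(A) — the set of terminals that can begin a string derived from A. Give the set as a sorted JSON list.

Compute FIRST by fixpoint:
pass 1:
  A via A→c: +{c}
  B via B→b a: +{b}
  S via S→a: +{a}
  S via S→c A c: +{c}
  S via S→d c: +{d}
  S: {a,c,d}  A: {c}  B: {b}
pass 2:
  A via A→B A b: +{b}
  S: {a,c,d}  A: {b,c}  B: {b}
pass 3: (no change)
  S: {a,c,d}  A: {b,c}  B: {b}

FIRST(A) = ["b", "c"]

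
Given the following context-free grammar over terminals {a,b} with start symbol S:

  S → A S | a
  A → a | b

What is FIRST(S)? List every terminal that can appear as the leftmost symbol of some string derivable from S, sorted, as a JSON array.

FIRST sets, iterate to fixpoint:
pass 1:
  A via A→a: +{a}
  A via A→b: +{b}
  S via S→A S: +{a,b}
  FIRST[S]={a,b}  FIRST[A]={a,b}
pass 2: (no change)
  FIRST[S]={a,b}  FIRST[A]={a,b}

FIRST(S) = ["a", "b"]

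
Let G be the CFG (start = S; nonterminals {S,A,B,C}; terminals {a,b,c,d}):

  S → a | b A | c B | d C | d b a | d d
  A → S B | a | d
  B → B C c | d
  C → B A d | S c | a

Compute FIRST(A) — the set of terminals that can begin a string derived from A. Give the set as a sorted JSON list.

Compute FIRST by fixpoint:
iter 1:
  A via A→a: +{a}
  A via A→d: +{d}
  B via B→d: +{d}
  C via C→B A d: +{d}
  C via C→a: +{a}
  S via S→a: +{a}
  S via S→b A: +{b}
  S via S→c B: +{c}
  S via S→d C: +{d}
  S: {a,b,c,d}  A: {a,d}  B: {d}  C: {a,d}
iter 2:
  A via A→S B: +{b,c}
  C via C→S c: +{b,c}
  S: {a,b,c,d}  A: {a,b,c,d}  B: {d}  C: {a,b,c,d}
iter 3: done
  S: {a,b,c,d}  A: {a,b,c,d}  B: {d}  C: {a,b,c,d}

FIRST(A) = ["a", "b", "c", "d"]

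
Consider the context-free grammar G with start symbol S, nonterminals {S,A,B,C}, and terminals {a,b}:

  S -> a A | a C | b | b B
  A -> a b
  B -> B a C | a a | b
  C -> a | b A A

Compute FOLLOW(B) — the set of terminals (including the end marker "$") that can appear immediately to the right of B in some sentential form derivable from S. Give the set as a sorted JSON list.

Compute FIRST by fixpoint:
round 1:
  A via A→a b: +{a}
  B via B→a a: +{a}
  B via B→b: +{b}
  C via C→a: +{a}
  C via C→b A A: +{b}
  S via S→a A: +{a}
  S via S→b: +{b}
  FIRST[S]={a,b}  FIRST[A]={a}  FIRST[B]={a,b}  FIRST[C]={a,b}
round 2: (stable)
  FIRST[S]={a,b}  FIRST[A]={a}  FIRST[B]={a,b}  FIRST[C]={a,b}

FOLLOW sets:
FOLLOW(S) := {$}
round 1:
  B→B a C: FOLLOW(B) ⊇ FIRST(a) = {a}; new: +{a}
  B→B a C: FOLLOW(C) ⊇ FOLLOW(B) ⊇ {a}; new: +{a}
  C→b A A: FOLLOW(A) ⊇ FIRST(A) = {a}; new: +{a}
  S→a A: FOLLOW(A) ⊇ FOLLOW(S) ⊇ {$}; new: +{$}
  S→a C: FOLLOW(C) ⊇ FOLLOW(S) ⊇ {$}; new: +{$}
  S→b B: FOLLOW(B) ⊇ FOLLOW(S) ⊇ {$}; new: +{$}
  S: {$}  A: {$,a}  B: {$,a}  C: {$,a}
round 2: — fixpoint
  S: {$}  A: {$,a}  B: {$,a}  C: {$,a}

FOLLOW(B) = ["$", "a"]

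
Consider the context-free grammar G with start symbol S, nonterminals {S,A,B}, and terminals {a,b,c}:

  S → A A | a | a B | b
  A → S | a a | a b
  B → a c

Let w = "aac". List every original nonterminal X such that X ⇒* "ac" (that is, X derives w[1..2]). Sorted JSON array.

CNF form of G:
  S -> A A | T0 B | a | b
  A -> A A | T0 B | T0 T0 | T0 T1 | a | b
  B -> T0 T2
  T0 -> a
  T1 -> b
  T2 -> c

Fill CYK table bottom-up — only the sub-triangle for w[1..2]:
  [1..1]={A,S,T0}  "a"  orig:{A,S}
  [2..2]={T2}  "c"  orig:{}
  [1..2]={B}  "ac"

Original NTs in T[1,2] deriving "ac": ["B"]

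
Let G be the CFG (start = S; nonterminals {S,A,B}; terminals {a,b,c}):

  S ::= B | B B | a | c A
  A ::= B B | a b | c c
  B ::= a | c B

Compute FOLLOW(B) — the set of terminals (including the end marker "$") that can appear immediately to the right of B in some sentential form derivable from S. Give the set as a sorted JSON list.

FIRST iteration:
iter 1:
  A via A→a b: +{a}
  A via A→c c: +{c}
  B via B→a: +{a}
  B via B→c B: +{c}
  S via S→B: +{a,c}
  S: {a,c}  A: {a,c}  B: {a,c}
iter 2: — fixpoint
  S: {a,c}  A: {a,c}  B: {a,c}

FOLLOW iteration:
FOLLOW(S) := {$}
round 1:
  A→B B: FOLLOW(B) ⊇ FIRST(B) = {a,c}; new: +{a,c}
  S→B: FOLLOW(B) ⊇ FOLLOW(S) ⊇ {$}; new: +{$}
  S→c A: FOLLOW(A) ⊇ FOLLOW(S) ⊇ {$}; new: +{$}
  S: {$}  A: {$}  B: {$,a,c}
round 2: (stable)
  S: {$}  A: {$}  B: {$,a,c}

FOLLOW(B) = ["$", "a", "c"]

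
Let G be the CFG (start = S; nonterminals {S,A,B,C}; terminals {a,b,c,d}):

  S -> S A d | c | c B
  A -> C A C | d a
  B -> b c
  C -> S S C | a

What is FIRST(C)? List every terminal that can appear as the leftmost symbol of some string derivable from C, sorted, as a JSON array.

Compute FIRST by fixpoint:
round 1:
  A via A→d a: +{d}
  B via B→b c: +{b}
  C via C→a: +{a}
  S via S→c: +{c}
  FIRST[S]={c}  FIRST[A]={d}  FIRST[B]={b}  FIRST[C]={a}
round 2:
  A via A→C A C: +{a}
  C via C→S S C: +{c}
  FIRST[S]={c}  FIRST[A]={a,d}  FIRST[B]={b}  FIRST[C]={a,c}
round 3:
  A via A→C A C: +{c}
  FIRST[S]={c}  FIRST[A]={a,c,d}  FIRST[B]={b}  FIRST[C]={a,c}
round 4: (stable)
  FIRST[S]={c}  FIRST[A]={a,c,d}  FIRST[B]={b}  FIRST[C]={a,c}

FIRST(C) = ["a", "c"]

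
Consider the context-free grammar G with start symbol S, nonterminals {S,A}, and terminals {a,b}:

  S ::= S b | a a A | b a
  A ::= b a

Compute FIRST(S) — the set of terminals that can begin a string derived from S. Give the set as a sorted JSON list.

FIRST sets, iterate to fixpoint:
[1]
  A via A→b a: +{b}
  S via S→a a A: +{a}
  S via S→b a: +{b}
  FIRST(S)={a,b}  FIRST(A)={b}
[2] — fixpoint
  FIRST(S)={a,b}  FIRST(A)={b}

FIRST(S) = ["a", "b"]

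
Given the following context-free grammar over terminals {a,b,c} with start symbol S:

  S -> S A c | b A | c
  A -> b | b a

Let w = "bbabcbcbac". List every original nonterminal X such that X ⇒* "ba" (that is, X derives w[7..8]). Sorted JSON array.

CNF form of G:
  S -> S X3 | T0 A | c
  A -> T0 T1 | b
  T0 -> b
  T1 -> a
  T2 -> c
  X3 -> A T2

CYK fill, restricted to cells inside w[7..8]:
  cell(7,7) b: {A,T0}  orig:{A}
  cell(8,8) a: {T1}  orig:{}
  cell(7,8) ba: {A}

Original NTs in T[7,8] deriving "ba": ["A"]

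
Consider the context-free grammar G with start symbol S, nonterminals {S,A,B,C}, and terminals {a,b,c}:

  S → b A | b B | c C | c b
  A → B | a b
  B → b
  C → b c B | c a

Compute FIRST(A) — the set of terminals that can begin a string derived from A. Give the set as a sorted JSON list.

FIRST sets, iterate to fixpoint:
iter 1:
  A via A→a b: +{a}
  B via B→b: +{b}
  C via C→b c B: +{b}
  C via C→c a: +{c}
  S via S→b A: +{b}
  S via S→c C: +{c}
  S: {b,c}  A: {a}  B: {b}  C: {b,c}
iter 2:
  A via A→B: +{b}
  S: {b,c}  A: {a,b}  B: {b}  C: {b,c}
iter 3: (no change)
  S: {b,c}  A: {a,b}  B: {b}  C: {b,c}

FIRST(A) = ["a", "b"]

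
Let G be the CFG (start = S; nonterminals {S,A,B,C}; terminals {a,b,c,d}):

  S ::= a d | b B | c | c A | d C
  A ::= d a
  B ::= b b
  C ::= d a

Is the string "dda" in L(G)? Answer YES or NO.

CNF form of G:
  S -> T0 C | T1 T0 | T2 B | T3 A | c
  A -> T0 T1
  B -> T2 T2
  C -> T0 T1
  T0 -> d
  T1 -> a
  T2 -> b
  T3 -> c

Fill CYK table bottom-up:
  [0..0]={T0}  "d"  orig:{}
  [1..1]={T0}  "d"  orig:{}
  [2..2]={T1}  "a"  orig:{}
  [0..1]=∅  "dd"
  [1..2]={A,C}  "da"
  [0..2]={S}  "dda"

S ∈ T[0,2] ⇒ YES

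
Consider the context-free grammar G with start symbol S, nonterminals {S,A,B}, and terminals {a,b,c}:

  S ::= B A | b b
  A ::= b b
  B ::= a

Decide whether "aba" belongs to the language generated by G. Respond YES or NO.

Convert to CNF:
  S -> B A | T0 T0
  A -> T0 T0
  B -> a
  T0 -> b

CYK table (by increasing span):
  T[0,0] 'a' = {B}
  T[1,1] 'b' = {T0}  orig:{}
  T[2,2] 'a' = {B}
  T[0,1] 'ab' = ∅
  T[1,2] 'ba' = ∅
  T[0,2] 'aba' = ∅

S ∉ T[0,2] ⇒ NO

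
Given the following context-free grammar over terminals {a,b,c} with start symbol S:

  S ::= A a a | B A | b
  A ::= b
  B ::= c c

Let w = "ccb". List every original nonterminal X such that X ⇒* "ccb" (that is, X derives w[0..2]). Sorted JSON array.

CNF form of G:
  S -> A X2 | B A | b
  A -> b
  B -> T0 T0
  T0 -> c
  T1 -> a
  X2 -> T1 T1

CYK fill (cells [i..j] with 0 ≤ i ≤ j ≤ 2 only):
  cell(0,0) c: {T0}  orig:{}
  cell(1,1) c: {T0}  orig:{}
  cell(2,2) b: {A,S}
  cell(0,1) cc: {B}
  cell(1,2) cb: ∅
  cell(0,2) ccb: {S}

Original NTs in T[0,2] deriving "ccb": ["S"]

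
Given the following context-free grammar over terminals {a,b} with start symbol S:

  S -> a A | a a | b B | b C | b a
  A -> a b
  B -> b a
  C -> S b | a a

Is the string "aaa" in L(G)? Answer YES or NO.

Convert to CNF:
  S -> T0 A | T0 T0 | T1 B | T1 C | T1 T0
  A -> T0 T1
  B -> T1 T0
  C -> S T1 | T0 T0
  T0 -> a
  T1 -> b

Fill CYK table bottom-up:
  [0..0]={T0}  "a"  orig:{}
  [1..1]={T0}  "a"  orig:{}
  [2..2]={T0}  "a"  orig:{}
  [0..1]={C,S}  "aa"
  [1..2]={C,S}  "aa"
  [0..2]=∅  "aaa"

S ∉ T[0,2] ⇒ NO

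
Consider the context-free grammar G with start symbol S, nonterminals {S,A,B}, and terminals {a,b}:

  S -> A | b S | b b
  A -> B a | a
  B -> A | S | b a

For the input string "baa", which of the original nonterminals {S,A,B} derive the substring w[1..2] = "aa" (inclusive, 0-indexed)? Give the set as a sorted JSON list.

CNF form of G:
  S -> B T0 | T1 S | T1 T1 | a
  A -> B T0 | a
  B -> B T0 | T1 S | T1 T0 | T1 T1 | a
  T0 -> a
  T1 -> b

Fill CYK table bottom-up, restricted to cells inside w[1..2]:
  cell(1,1) a: {A,B,S,T0}  orig:{A,B,S}
  cell(2,2) a: {A,B,S,T0}  orig:{A,B,S}
  cell(1,2) aa: {A,B,S}

Original NTs in T[1,2] deriving "aa": ["A", "B", "S"]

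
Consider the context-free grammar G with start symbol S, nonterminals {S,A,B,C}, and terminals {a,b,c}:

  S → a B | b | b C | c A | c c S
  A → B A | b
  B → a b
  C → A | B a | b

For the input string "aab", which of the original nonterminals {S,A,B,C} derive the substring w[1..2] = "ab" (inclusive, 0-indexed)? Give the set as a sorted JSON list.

Convert to CNF:
  S -> T0 B | T1 C | T2 A | T2 X3 | b
  A -> B A | b
  B -> T0 T1
  C -> B A | B T0 | b
  T0 -> a
  T1 -> b
  T2 -> c
  X3 -> T2 S

CYK fill, restricted to cells inside w[1..2]:
  cell(1,1) a: {T0}  orig:{}
  cell(2,2) b: {A,C,S,T1}  orig:{A,C,S}
  cell(1,2) ab: {B}

Original NTs in T[1,2] deriving "ab": ["B"]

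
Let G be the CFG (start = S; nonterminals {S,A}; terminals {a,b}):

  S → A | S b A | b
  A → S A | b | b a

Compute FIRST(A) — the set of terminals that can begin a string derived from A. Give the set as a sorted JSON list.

Compute FIRST by fixpoint:
pass 1:
  A via A→b: +{b}
  S via S→A: +{b}
  S: {b}  A: {b}
pass 2: (no change)
  S: {b}  A: {b}

FIRST(A) = ["b"]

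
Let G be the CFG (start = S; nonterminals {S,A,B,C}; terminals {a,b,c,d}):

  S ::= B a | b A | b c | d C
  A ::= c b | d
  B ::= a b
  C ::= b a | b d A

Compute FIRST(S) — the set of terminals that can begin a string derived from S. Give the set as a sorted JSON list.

FIRST iteration:
iter 1:
  A via A→c b: +{c}
  A via A→d: +{d}
  B via B→a b: +{a}
  C via C→b a: +{b}
  S via S→B a: +{a}
  S via S→b A: +{b}
  S via S→d C: +{d}
  FIRST(S)={a,b,d}  FIRST(A)={c,d}  FIRST(B)={a}  FIRST(C)={b}
iter 2: done
  FIRST(S)={a,b,d}  FIRST(A)={c,d}  FIRST(B)={a}  FIRST(C)={b}

FIRST(S) = ["a", "b", "d"]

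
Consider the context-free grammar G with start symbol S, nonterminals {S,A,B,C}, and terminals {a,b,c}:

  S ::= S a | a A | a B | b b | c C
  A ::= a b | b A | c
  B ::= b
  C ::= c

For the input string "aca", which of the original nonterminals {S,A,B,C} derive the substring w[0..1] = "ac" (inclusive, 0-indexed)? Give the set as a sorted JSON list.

CNF form of G:
  S -> S T0 | T0 A | T0 B | T1 T1 | T2 C
  A -> T0 T1 | T1 A | c
  B -> b
  C -> c
  T0 -> a
  T1 -> b
  T2 -> c

Fill CYK table bottom-up (cells [i..j] with 0 ≤ i ≤ j ≤ 1 only):
  T[0,0] 'a' = {T0}  orig:{}
  T[1,1] 'c' = {A,C,T2}  orig:{A,C}
  T[0,1] 'ac' = {S}

Original NTs in T[0,1] deriving "ac": ["S"]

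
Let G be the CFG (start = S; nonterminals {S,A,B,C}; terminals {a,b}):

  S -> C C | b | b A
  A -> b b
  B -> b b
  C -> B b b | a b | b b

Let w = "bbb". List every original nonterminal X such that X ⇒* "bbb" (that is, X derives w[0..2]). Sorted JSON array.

Convert to CNF:
  S -> C C | T0 A | b
  A -> T0 T0
  B -> T0 T0
  C -> B X2 | T0 T0 | T1 T0
  T0 -> b
  T1 -> a
  X2 -> T0 T0

Fill CYK table bottom-up — only the sub-triangle for w[0..2]:
  T[0,0] 'b' = {S,T0}  orig:{S}
  T[1,1] 'b' = {S,T0}  orig:{S}
  T[2,2] 'b' = {S,T0}  orig:{S}
  T[0,1] 'bb' = {A,B,C,X2}  orig:{A,B,C}
  T[1,2] 'bb' = {A,B,C,X2}  orig:{A,B,C}
  T[0,2] 'bbb' = {S}

Original NTs in T[0,2] deriving "bbb": ["S"]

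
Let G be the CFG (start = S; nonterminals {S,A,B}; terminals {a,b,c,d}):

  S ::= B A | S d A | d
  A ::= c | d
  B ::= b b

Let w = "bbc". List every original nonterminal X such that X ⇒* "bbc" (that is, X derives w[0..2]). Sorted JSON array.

Convert to CNF:
  S -> B A | S X2 | d
  A -> c | d
  B -> T0 T0
  T0 -> b
  T1 -> d
  X2 -> T1 A

Fill CYK table bottom-up (cells [i..j] with 0 ≤ i ≤ j ≤ 2 only):
  [0..0]={T0}  "b"  orig:{}
  [1..1]={T0}  "b"  orig:{}
  [2..2]={A}  "c"
  [0..1]={B}  "bb"
  [1..2]=∅  "bc"
  [0..2]={S}  "bbc"

Original NTs in T[0,2] deriving "bbc": ["S"]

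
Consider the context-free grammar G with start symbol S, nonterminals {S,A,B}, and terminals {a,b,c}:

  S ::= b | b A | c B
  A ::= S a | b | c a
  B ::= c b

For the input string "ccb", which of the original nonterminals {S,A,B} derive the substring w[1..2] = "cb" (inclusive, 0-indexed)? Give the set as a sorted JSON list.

Convert to CNF:
  S -> T1 B | T2 A | b
  A -> S T0 | T1 T0 | b
  B -> T1 T2
  T0 -> a
  T1 -> c
  T2 -> b

Fill CYK table bottom-up — only the sub-triangle for w[1..2]:
  [1..1]={T1}  "c"  orig:{}
  [2..2]={A,S,T2}  "b"  orig:{A,S}
  [1..2]={B}  "cb"

Original NTs in T[1,2] deriving "cb": ["B"]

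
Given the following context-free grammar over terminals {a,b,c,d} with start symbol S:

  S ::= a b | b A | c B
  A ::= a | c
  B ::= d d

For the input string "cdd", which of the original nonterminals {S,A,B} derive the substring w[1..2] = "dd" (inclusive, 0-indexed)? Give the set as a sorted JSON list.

Convert to CNF:
  S -> T1 T2 | T2 A | T3 B
  A -> a | c
  B -> T0 T0
  T0 -> d
  T1 -> a
  T2 -> b
  T3 -> c

CYK fill, restricted to cells inside w[1..2]:
  [1..1]={T0}  "d"  orig:{}
  [2..2]={T0}  "d"  orig:{}
  [1..2]={B}  "dd"

Original NTs in T[1,2] deriving "dd": ["B"]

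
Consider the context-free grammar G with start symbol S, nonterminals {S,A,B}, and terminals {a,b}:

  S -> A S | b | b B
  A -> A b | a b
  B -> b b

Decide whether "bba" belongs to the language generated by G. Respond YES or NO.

Convert to CNF:
  S -> A S | T0 B | b
  A -> A T0 | T1 T0
  B -> T0 T0
  T0 -> b
  T1 -> a

Fill CYK table bottom-up:
  [0..0]={S,T0}  "b"  orig:{S}
  [1..1]={S,T0}  "b"  orig:{S}
  [2..2]={T1}  "a"  orig:{}
  [0..1]={B}  "bb"
  [1..2]=∅  "ba"
  [0..2]=∅  "bba"

S ∉ T[0,2] ⇒ NO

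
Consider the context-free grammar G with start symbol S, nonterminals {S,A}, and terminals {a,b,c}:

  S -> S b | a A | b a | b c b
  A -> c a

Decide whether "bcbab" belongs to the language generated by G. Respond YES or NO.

Convert to CNF:
  S -> S T2 | T1 A | T2 T1 | T2 X3
  A -> T0 T1
  T0 -> c
  T1 -> a
  T2 -> b
  X3 -> T0 T2

CYK table (by increasing span):
  [0..0]={T2}  "b"  orig:{}
  [1..1]={T0}  "c"  orig:{}
  [2..2]={T2}  "b"  orig:{}
  [3..3]={T1}  "a"  orig:{}
  [4..4]={T2}  "b"  orig:{}
  [0..1]=∅  "bc"
  [1..2]={X3}  "cb"  orig:{}
  [2..3]={S}  "ba"
  [3..4]=∅  "ab"
  [0..2]={S}  "bcb"
  [1..3]=∅  "cba"
  [2..4]={S}  "bab"
  [0..3]=∅  "bcba"
  [1..4]=∅  "cbab"
  [0..4]=∅  "bcbab"

S ∉ T[0,4] ⇒ NO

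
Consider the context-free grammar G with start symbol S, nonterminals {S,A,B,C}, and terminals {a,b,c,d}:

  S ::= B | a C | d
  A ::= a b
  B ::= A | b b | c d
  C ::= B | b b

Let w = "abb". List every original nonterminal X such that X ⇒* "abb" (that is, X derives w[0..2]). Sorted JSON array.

CNF form of G:
  S -> T0 C | T0 T1 | T1 T1 | T2 T3 | d
  A -> T0 T1
  B -> T0 T1 | T1 T1 | T2 T3
  C -> T0 T1 | T1 T1 | T2 T3
  T0 -> a
  T1 -> b
  T2 -> c
  T3 -> d

CYK fill, restricted to cells inside w[0..2]:
  [0..0]={T0}  "a"  orig:{}
  [1..1]={T1}  "b"  orig:{}
  [2..2]={T1}  "b"  orig:{}
  [0..1]={A,B,C,S}  "ab"
  [1..2]={B,C,S}  "bb"
  [0..2]={S}  "abb"

Original NTs in T[0,2] deriving "abb": ["S"]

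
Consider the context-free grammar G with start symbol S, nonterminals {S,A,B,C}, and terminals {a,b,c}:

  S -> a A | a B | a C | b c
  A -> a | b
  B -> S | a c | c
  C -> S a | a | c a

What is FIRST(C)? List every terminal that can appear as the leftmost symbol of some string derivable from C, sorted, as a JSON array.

Compute FIRST by fixpoint:
round 1:
  A via A→a: +{a}
  A via A→b: +{b}
  B via B→a c: +{a}
  B via B→c: +{c}
  C via C→a: +{a}
  C via C→c a: +{c}
  S via S→a A: +{a}
  S via S→b c: +{b}
  FIRST[S]={a,b}  FIRST[A]={a,b}  FIRST[B]={a,c}  FIRST[C]={a,c}
round 2:
  B via B→S: +{b}
  C via C→S a: +{b}
  FIRST[S]={a,b}  FIRST[A]={a,b}  FIRST[B]={a,b,c}  FIRST[C]={a,b,c}
round 3: done
  FIRST[S]={a,b}  FIRST[A]={a,b}  FIRST[B]={a,b,c}  FIRST[C]={a,b,c}

FIRST(C) = ["a", "b", "c"]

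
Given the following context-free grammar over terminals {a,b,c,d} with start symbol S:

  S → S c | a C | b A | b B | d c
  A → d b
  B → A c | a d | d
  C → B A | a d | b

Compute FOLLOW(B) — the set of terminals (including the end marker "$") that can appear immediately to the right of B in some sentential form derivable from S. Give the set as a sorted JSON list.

FIRST sets, iterate to fixpoint:
iter 1:
  A via A→d b: +{d}
  B via B→A c: +{d}
  B via B→a d: +{a}
  C via C→B A: +{a,d}
  C via C→b: +{b}
  S via S→a C: +{a}
  S via S→b A: +{b}
  S via S→d c: +{d}
  FIRST[S]={a,b,d}  FIRST[A]={d}  FIRST[B]={a,d}  FIRST[C]={a,b,d}
iter 2: (stable)
  FIRST[S]={a,b,d}  FIRST[A]={d}  FIRST[B]={a,d}  FIRST[C]={a,b,d}

FOLLOW sets:
initialize: $ ∈ FOLLOW(S)
[1]
  B→A c: FOLLOW(A) ⊇ FIRST(c) = {c}; new: +{c}
  C→B A: FOLLOW(B) ⊇ FIRST(A) = {d}; new: +{d}
  S→S c: FOLLOW(S) ⊇ FIRST(c) = {c}; new: +{c}
  S→a C: FOLLOW(C) ⊇ FOLLOW(S) ⊇ {$,c}; new: +{$,c}
  S→b A: FOLLOW(A) ⊇ FOLLOW(S) ⊇ {$,c}; new: +{$}
  S→b B: FOLLOW(B) ⊇ FOLLOW(S) ⊇ {$,c}; new: +{$,c}
  FOLLOW[S]={$,c}  FOLLOW[A]={$,c}  FOLLOW[B]={$,c,d}  FOLLOW[C]={$,c}
[2] (no change)
  FOLLOW[S]={$,c}  FOLLOW[A]={$,c}  FOLLOW[B]={$,c,d}  FOLLOW[C]={$,c}

FOLLOW(B) = ["$", "c", "d"]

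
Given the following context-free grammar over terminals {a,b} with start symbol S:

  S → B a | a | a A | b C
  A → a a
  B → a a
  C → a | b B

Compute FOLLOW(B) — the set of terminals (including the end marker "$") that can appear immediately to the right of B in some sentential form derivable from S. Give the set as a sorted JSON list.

FIRST sets, iterate to fixpoint:
iter 1:
  A via A→a a: +{a}
  B via B→a a: +{a}
  C via C→a: +{a}
  C via C→b B: +{b}
  S via S→B a: +{a}
  S via S→b C: +{b}
  FIRST[S]={a,b}  FIRST[A]={a}  FIRST[B]={a}  FIRST[C]={a,b}
iter 2: done
  FIRST[S]={a,b}  FIRST[A]={a}  FIRST[B]={a}  FIRST[C]={a,b}

Compute FOLLOW by fixpoint:
initialize: $ ∈ FOLLOW(S)
[1]
  S→B a: FOLLOW(B) ⊇ FIRST(a) = {a}; new: +{a}
  S→a A: FOLLOW(A) ⊇ FOLLOW(S) ⊇ {$}; new: +{$}
  S→b C: FOLLOW(C) ⊇ FOLLOW(S) ⊇ {$}; new: +{$}
  FOLLOW[S]={$}  FOLLOW[A]={$}  FOLLOW[B]={a}  FOLLOW[C]={$}
[2]
  C→b B: FOLLOW(B) ⊇ FOLLOW(C) ⊇ {$}; new: +{$}
  FOLLOW[S]={$}  FOLLOW[A]={$}  FOLLOW[B]={$,a}  FOLLOW[C]={$}
[3] — fixpoint
  FOLLOW[S]={$}  FOLLOW[A]={$}  FOLLOW[B]={$,a}  FOLLOW[C]={$}

FOLLOW(B) = ["$", "a"]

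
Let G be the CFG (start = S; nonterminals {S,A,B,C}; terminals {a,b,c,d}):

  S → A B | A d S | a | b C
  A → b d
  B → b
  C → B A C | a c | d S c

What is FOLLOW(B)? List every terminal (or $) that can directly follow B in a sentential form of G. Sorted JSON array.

FIRST sets, iterate to fixpoint:
[1]
  A via A→b d: +{b}
  B via B→b: +{b}
  C via C→B A C: +{b}
  C via C→a c: +{a}
  C via C→d S c: +{d}
  S via S→A B: +{b}
  S via S→a: +{a}
  FIRST[S]={a,b}  FIRST[A]={b}  FIRST[B]={b}  FIRST[C]={a,b,d}
[2] (no change)
  FIRST[S]={a,b}  FIRST[A]={b}  FIRST[B]={b}  FIRST[C]={a,b,d}

Compute FOLLOW by fixpoint:
FOLLOW(S) := {$}
iter 1:
  C→B A C: FOLLOW(B) ⊇ FIRST(A) = {b}; new: +{b}
  C→B A C: FOLLOW(A) ⊇ FIRST(C) = {a,b,d}; new: +{a,b,d}
  C→d S c: FOLLOW(S) ⊇ FIRST(c) = {c}; new: +{c}
  S→A B: FOLLOW(B) ⊇ FOLLOW(S) ⊇ {$,c}; new: +{$,c}
  S→b C: FOLLOW(C) ⊇ FOLLOW(S) ⊇ {$,c}; new: +{$,c}
  FOLLOW(S)={$,c}  FOLLOW(A)={a,b,d}  FOLLOW(B)={$,b,c}  FOLLOW(C)={$,c}
iter 2: (stable)
  FOLLOW(S)={$,c}  FOLLOW(A)={a,b,d}  FOLLOW(B)={$,b,c}  FOLLOW(C)={$,c}

FOLLOW(B) = ["$", "b", "c"]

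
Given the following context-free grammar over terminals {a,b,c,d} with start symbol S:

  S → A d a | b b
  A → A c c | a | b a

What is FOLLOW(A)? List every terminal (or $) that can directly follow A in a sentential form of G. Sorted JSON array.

Compute FIRST by fixpoint:
pass 1:
  A via A→a: +{a}
  A via A→b a: +{b}
  S via S→A d a: +{a,b}
  FIRST(S)={a,b}  FIRST(A)={a,b}
pass 2: — fixpoint
  FIRST(S)={a,b}  FIRST(A)={a,b}

Compute FOLLOW by fixpoint:
seed FOLLOW(S) with $
round 1:
  A→A c c: FOLLOW(A) ⊇ FIRST(c) = {c}; new: +{c}
  S→A d a: FOLLOW(A) ⊇ FIRST(d) = {d}; new: +{d}
  FOLLOW(S)={$}  FOLLOW(A)={c,d}
round 2: — fixpoint
  FOLLOW(S)={$}  FOLLOW(A)={c,d}

FOLLOW(A) = ["c", "d"]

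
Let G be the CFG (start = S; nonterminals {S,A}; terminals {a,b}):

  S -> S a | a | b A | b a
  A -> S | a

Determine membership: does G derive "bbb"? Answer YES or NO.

Convert to CNF:
  S -> S T0 | T1 A | T1 T0 | a
  A -> S T0 | T1 A | T1 T0 | a
  T0 -> a
  T1 -> b

Fill CYK table bottom-up:
  [0..0]={T1}  "b"  orig:{}
  [1..1]={T1}  "b"  orig:{}
  [2..2]={T1}  "b"  orig:{}
  [0..1]=∅  "bb"
  [1..2]=∅  "bb"
  [0..2]=∅  "bbb"

S ∉ T[0,2] ⇒ NO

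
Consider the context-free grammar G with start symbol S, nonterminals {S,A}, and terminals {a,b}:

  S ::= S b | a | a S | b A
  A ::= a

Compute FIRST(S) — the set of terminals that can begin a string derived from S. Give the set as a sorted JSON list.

FIRST iteration:
pass 1:
  A via A→a: +{a}
  S via S→a: +{a}
  S via S→b A: +{b}
  S: {a,b}  A: {a}
pass 2: done
  S: {a,b}  A: {a}

FIRST(S) = ["a", "b"]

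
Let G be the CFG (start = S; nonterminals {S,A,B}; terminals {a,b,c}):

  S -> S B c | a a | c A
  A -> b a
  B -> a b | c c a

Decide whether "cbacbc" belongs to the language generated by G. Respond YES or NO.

CNF form of G:
  S -> S X4 | T1 T1 | T2 A
  A -> T0 T1
  B -> T1 T0 | T2 X3
  T0 -> b
  T1 -> a
  T2 -> c
  X3 -> T2 T1
  X4 -> B T2

Fill CYK table bottom-up:
  [0..0]={T2}  "c"  orig:{}
  [1..1]={T0}  "b"  orig:{}
  [2..2]={T1}  "a"  orig:{}
  [3..3]={T2}  "c"  orig:{}
  [4..4]={T0}  "b"  orig:{}
  [5..5]={T2}  "c"  orig:{}
  [0..1]=∅  "cb"
  [1..2]={A}  "ba"
  [2..3]=∅  "ac"
  [3..4]=∅  "cb"
  [4..5]=∅  "bc"
  [0..2]={S}  "cba"
  [1..3]=∅  "bac"
  [2..4]=∅  "acb"
  [3..5]=∅  "cbc"
  [0..3]=∅  "cbac"
  [1..4]=∅  "bacb"
  [2..5]=∅  "acbc"
  [0..4]=∅  "cbacb"
  [1..5]=∅  "bacbc"
  [0..5]=∅  "cbacbc"

S ∉ T[0,5] ⇒ NO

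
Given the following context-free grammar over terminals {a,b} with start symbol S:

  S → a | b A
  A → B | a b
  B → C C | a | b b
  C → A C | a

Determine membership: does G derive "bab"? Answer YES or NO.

CNF form of G:
  S -> T1 A | a
  A -> C C | T0 T1 | T1 T1 | a
  B -> C C | T1 T1 | a
  C -> A C | a
  T0 -> a
  T1 -> b

Fill CYK table bottom-up:
  [0..0]={T1}  "b"  orig:{}
  [1..1]={A,B,C,S,T0}  "a"  orig:{A,B,C,S}
  [2..2]={T1}  "b"  orig:{}
  [0..1]={S}  "ba"
  [1..2]={A}  "ab"
  [0..2]={S}  "bab"

S ∈ T[0,2] ⇒ YES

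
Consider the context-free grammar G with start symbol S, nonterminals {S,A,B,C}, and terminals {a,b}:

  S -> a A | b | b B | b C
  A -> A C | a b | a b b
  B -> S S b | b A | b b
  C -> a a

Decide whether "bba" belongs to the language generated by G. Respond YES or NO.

CNF form of G:
  S -> T0 A | T1 B | T1 C | b
  A -> A C | T0 T1 | T0 X2
  B -> S X3 | T1 A | T1 T1
  C -> T0 T0
  T0 -> a
  T1 -> b
  X2 -> T1 T1
  X3 -> S T1

Fill CYK table bottom-up:
  [0..0]={S,T1}  "b"  orig:{S}
  [1..1]={S,T1}  "b"  orig:{S}
  [2..2]={T0}  "a"  orig:{}
  [0..1]={B,X2,X3}  "bb"  orig:{B}
  [1..2]=∅  "ba"
  [0..2]=∅  "bba"

S ∉ T[0,2] ⇒ NO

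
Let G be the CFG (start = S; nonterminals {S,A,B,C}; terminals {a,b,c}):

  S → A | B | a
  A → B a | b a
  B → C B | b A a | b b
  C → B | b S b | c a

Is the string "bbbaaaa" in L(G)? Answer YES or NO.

CNF form of G:
  S -> B T0 | C B | T1 T0 | T1 T1 | T1 X6 | a
  A -> B T0 | T1 T0
  B -> C B | T1 T1 | T1 X3
  C -> C B | T1 T1 | T1 X4 | T1 X5 | T2 T0
  T0 -> a
  T1 -> b
  T2 -> c
  X3 -> A T0
  X4 -> A T0
  X5 -> S T1
  X6 -> A T0

Fill CYK table bottom-up:
  cell(0,0) b: {T1}  orig:{}
  cell(1,1) b: {T1}  orig:{}
  cell(2,2) b: {T1}  orig:{}
  cell(3,3) a: {S,T0}  orig:{S}
  cell(4,4) a: {S,T0}  orig:{S}
  cell(5,5) a: {S,T0}  orig:{S}
  cell(6,6) a: {S,T0}  orig:{S}
  cell(0,1) bb: {B,C,S}
  cell(1,2) bb: {B,C,S}
  cell(2,3) ba: {A,S}
  cell(3,4) aa: ∅
  cell(4,5) aa: ∅
  cell(5,6) aa: ∅
  cell(0,2) bbb: {X5}  orig:{}
  cell(1,3) bba: {A,S}
  cell(2,4) baa: {X3,X4,X6}  orig:{}
  cell(3,5) aaa: ∅
  cell(4,6) aaa: ∅
  cell(0,3) bbba: ∅
  cell(1,4) bbaa: {B,C,S,X3,X4,X6}  orig:{B,C,S}
  cell(2,5) baaa: ∅
  cell(3,6) aaaa: ∅
  cell(0,4) bbbaa: {B,C,S}
  cell(1,5) bbaaa: {A,S}
  cell(2,6) baaaa: ∅
  cell(0,5) bbbaaa: {A,S}
  cell(1,6) bbaaaa: {X3,X4,X6}  orig:{}
  cell(0,6) bbbaaaa: {B,C,S,X3,X4,X6}  orig:{B,C,S}

S ∈ T[0,6] ⇒ YES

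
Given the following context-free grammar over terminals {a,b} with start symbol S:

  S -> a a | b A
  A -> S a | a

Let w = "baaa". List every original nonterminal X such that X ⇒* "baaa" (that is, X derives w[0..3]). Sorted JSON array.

CNF form of G:
  S -> T0 T0 | T1 A
  A -> S T0 | a
  T0 -> a
  T1 -> b

CYK table (by increasing span) — only the sub-triangle for w[0..3]:
  cell(0,0) b: {T1}  orig:{}
  cell(1,1) a: {A,T0}  orig:{A}
  cell(2,2) a: {A,T0}  orig:{A}
  cell(3,3) a: {A,T0}  orig:{A}
  cell(0,1) ba: {S}
  cell(1,2) aa: {S}
  cell(2,3) aa: {S}
  cell(0,2) baa: {A}
  cell(1,3) aaa: {A}
  cell(0,3) baaa: {S}

Original NTs in T[0,3] deriving "baaa": ["S"]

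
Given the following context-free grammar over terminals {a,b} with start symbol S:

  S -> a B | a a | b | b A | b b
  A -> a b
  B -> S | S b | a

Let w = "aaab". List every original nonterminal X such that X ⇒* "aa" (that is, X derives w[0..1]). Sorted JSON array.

CNF form of G:
  S -> T0 B | T0 T0 | T1 A | T1 T1 | b
  A -> T0 T1
  B -> S T1 | T0 B | T0 T0 | T1 A | T1 T1 | a | b
  T0 -> a
  T1 -> b

CYK table (by increasing span), restricted to cells inside w[0..1]:
  T[0,0] 'a' = {B,T0}  orig:{B}
  T[1,1] 'a' = {B,T0}  orig:{B}
  T[0,1] 'aa' = {B,S}

Original NTs in T[0,1] deriving "aa": ["B", "S"]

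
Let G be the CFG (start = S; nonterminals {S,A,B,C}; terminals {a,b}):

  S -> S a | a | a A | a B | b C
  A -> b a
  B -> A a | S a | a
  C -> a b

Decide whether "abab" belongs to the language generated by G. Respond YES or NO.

Convert to CNF:
  S -> S T1 | T0 C | T1 A | T1 B | a
  A -> T0 T1
  B -> A T1 | S T1 | a
  C -> T1 T0
  T0 -> b
  T1 -> a

CYK fill:
  [0..0]={B,S,T1}  "a"  orig:{B,S}
  [1..1]={T0}  "b"  orig:{}
  [2..2]={B,S,T1}  "a"  orig:{B,S}
  [3..3]={T0}  "b"  orig:{}
  [0..1]={C}  "ab"
  [1..2]={A}  "ba"
  [2..3]={C}  "ab"
  [0..2]={S}  "aba"
  [1..3]={S}  "bab"
  [0..3]=∅  "abab"

S ∉ T[0,3] ⇒ NO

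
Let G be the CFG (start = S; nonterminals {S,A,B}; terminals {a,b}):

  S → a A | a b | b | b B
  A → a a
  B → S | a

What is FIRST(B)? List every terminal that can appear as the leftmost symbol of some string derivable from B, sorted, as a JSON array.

FIRST sets, iterate to fixpoint:
[1]
  A via A→a a: +{a}
  B via B→a: +{a}
  S via S→a A: +{a}
  S via S→b: +{b}
  S: {a,b}  A: {a}  B: {a}
[2]
  B via B→S: +{b}
  S: {a,b}  A: {a}  B: {a,b}
[3] — fixpoint
  S: {a,b}  A: {a}  B: {a,b}

FIRST(B) = ["a", "b"]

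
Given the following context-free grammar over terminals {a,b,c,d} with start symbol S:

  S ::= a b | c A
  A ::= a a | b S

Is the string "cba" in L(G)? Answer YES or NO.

CNF form of G:
  S -> T0 T1 | T2 A
  A -> T0 T0 | T1 S
  T0 -> a
  T1 -> b
  T2 -> c

CYK table (by increasing span):
  [0..0]={T2}  "c"  orig:{}
  [1..1]={T1}  "b"  orig:{}
  [2..2]={T0}  "a"  orig:{}
  [0..1]=∅  "cb"
  [1..2]=∅  "ba"
  [0..2]=∅  "cba"

S ∉ T[0,2] ⇒ NO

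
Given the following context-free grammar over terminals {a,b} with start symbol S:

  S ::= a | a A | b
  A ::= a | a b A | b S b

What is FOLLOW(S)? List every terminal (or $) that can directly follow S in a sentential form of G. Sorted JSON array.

Compute FIRST by fixpoint:
round 1:
  A via A→a: +{a}
  A via A→b S b: +{b}
  S via S→a: +{a}
  S via S→b: +{b}
  FIRST[S]={a,b}  FIRST[A]={a,b}
round 2: done
  FIRST[S]={a,b}  FIRST[A]={a,b}

FOLLOW iteration:
initialize: $ ∈ FOLLOW(S)
pass 1:
  A→b S b: FOLLOW(S) ⊇ FIRST(b) = {b}; new: +{b}
  S→a A: FOLLOW(A) ⊇ FOLLOW(S) ⊇ {$,b}; new: +{$,b}
  FOLLOW[S]={$,b}  FOLLOW[A]={$,b}
pass 2: — fixpoint
  FOLLOW[S]={$,b}  FOLLOW[A]={$,b}

FOLLOW(S) = ["$", "b"]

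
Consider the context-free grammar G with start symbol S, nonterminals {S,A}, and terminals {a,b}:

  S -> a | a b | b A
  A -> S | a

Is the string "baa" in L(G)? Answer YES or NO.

CNF form of G:
  S -> T0 T1 | T1 A | a
  A -> T0 T1 | T1 A | a
  T0 -> a
  T1 -> b

CYK table (by increasing span):
  [0..0]={T1}  "b"  orig:{}
  [1..1]={A,S,T0}  "a"  orig:{A,S}
  [2..2]={A,S,T0}  "a"  orig:{A,S}
  [0..1]={A,S}  "ba"
  [1..2]=∅  "aa"
  [0..2]=∅  "baa"

S ∉ T[0,2] ⇒ NO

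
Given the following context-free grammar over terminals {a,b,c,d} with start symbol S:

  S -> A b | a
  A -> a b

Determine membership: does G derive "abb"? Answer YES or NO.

CNF form of G:
  S -> A T1 | a
  A -> T0 T1
  T0 -> a
  T1 -> b

Fill CYK table bottom-up:
  T[0,0] 'a' = {S,T0}  orig:{S}
  T[1,1] 'b' = {T1}  orig:{}
  T[2,2] 'b' = {T1}  orig:{}
  T[0,1] 'ab' = {A}
  T[1,2] 'bb' = ∅
  T[0,2] 'abb' = {S}

S ∈ T[0,2] ⇒ YES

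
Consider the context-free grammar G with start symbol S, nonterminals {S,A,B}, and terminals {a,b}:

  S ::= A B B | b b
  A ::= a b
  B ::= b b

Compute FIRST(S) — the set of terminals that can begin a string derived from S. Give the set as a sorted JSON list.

FIRST sets, iterate to fixpoint:
[1]
  A via A→a b: +{a}
  B via B→b b: +{b}
  S via S→A B B: +{a}
  S via S→b b: +{b}
  FIRST[S]={a,b}  FIRST[A]={a}  FIRST[B]={b}
[2] (stable)
  FIRST[S]={a,b}  FIRST[A]={a}  FIRST[B]={b}

FIRST(S) = ["a", "b"]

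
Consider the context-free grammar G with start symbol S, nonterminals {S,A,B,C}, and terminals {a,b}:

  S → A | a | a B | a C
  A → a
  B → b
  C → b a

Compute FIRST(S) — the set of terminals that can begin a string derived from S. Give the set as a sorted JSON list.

FIRST sets, iterate to fixpoint:
iter 1:
  A via A→a: +{a}
  B via B→b: +{b}
  C via C→b a: +{b}
  S via S→A: +{a}
  S: {a}  A: {a}  B: {b}  C: {b}
iter 2: (no change)
  S: {a}  A: {a}  B: {b}  C: {b}

FIRST(S) = ["a"]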